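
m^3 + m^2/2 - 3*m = m*(m - 3/2)*(m + 2)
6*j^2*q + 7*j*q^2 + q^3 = q*(j + q)*(6*j + q)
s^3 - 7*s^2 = s^2*(s - 7)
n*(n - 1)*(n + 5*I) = n^3 - n^2 + 5*I*n^2 - 5*I*n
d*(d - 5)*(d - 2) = d^3 - 7*d^2 + 10*d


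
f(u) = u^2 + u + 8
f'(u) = 2*u + 1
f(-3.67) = 17.80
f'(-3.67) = -6.34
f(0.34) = 8.46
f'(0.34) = 1.68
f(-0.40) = 7.76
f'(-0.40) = 0.20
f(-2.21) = 10.67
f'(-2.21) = -3.42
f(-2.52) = 11.83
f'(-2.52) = -4.04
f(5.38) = 42.32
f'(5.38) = 11.76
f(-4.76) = 25.90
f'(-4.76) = -8.52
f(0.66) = 9.10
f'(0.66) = 2.32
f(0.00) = 8.00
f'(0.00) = 1.00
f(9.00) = 98.00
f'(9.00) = 19.00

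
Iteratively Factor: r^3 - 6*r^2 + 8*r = (r)*(r^2 - 6*r + 8) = r*(r - 4)*(r - 2)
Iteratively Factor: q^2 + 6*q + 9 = (q + 3)*(q + 3)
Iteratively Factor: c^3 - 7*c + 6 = (c + 3)*(c^2 - 3*c + 2) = (c - 2)*(c + 3)*(c - 1)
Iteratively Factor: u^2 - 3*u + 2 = (u - 2)*(u - 1)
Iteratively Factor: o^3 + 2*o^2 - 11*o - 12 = (o + 1)*(o^2 + o - 12) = (o + 1)*(o + 4)*(o - 3)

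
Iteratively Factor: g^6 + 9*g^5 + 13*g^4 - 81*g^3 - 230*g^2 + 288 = (g + 3)*(g^5 + 6*g^4 - 5*g^3 - 66*g^2 - 32*g + 96) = (g + 3)*(g + 4)*(g^4 + 2*g^3 - 13*g^2 - 14*g + 24) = (g - 1)*(g + 3)*(g + 4)*(g^3 + 3*g^2 - 10*g - 24) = (g - 1)*(g + 3)*(g + 4)^2*(g^2 - g - 6) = (g - 1)*(g + 2)*(g + 3)*(g + 4)^2*(g - 3)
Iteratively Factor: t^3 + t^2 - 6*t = (t - 2)*(t^2 + 3*t) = t*(t - 2)*(t + 3)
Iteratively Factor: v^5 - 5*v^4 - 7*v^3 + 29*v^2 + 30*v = (v)*(v^4 - 5*v^3 - 7*v^2 + 29*v + 30) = v*(v + 2)*(v^3 - 7*v^2 + 7*v + 15) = v*(v + 1)*(v + 2)*(v^2 - 8*v + 15) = v*(v - 5)*(v + 1)*(v + 2)*(v - 3)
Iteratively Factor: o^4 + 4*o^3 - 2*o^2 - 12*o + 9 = (o - 1)*(o^3 + 5*o^2 + 3*o - 9) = (o - 1)*(o + 3)*(o^2 + 2*o - 3) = (o - 1)^2*(o + 3)*(o + 3)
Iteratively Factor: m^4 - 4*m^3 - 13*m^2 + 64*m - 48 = (m - 4)*(m^3 - 13*m + 12) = (m - 4)*(m - 1)*(m^2 + m - 12) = (m - 4)*(m - 1)*(m + 4)*(m - 3)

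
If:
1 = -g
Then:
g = -1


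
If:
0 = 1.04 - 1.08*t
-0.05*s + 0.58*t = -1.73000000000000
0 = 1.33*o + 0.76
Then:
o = -0.57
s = 45.77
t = 0.96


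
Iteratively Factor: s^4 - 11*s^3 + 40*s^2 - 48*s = (s)*(s^3 - 11*s^2 + 40*s - 48) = s*(s - 3)*(s^2 - 8*s + 16) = s*(s - 4)*(s - 3)*(s - 4)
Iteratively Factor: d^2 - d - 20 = (d - 5)*(d + 4)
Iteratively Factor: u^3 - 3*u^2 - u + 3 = (u + 1)*(u^2 - 4*u + 3) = (u - 3)*(u + 1)*(u - 1)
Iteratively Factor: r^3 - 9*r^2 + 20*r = (r)*(r^2 - 9*r + 20) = r*(r - 4)*(r - 5)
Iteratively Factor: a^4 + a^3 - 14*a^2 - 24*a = (a)*(a^3 + a^2 - 14*a - 24) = a*(a - 4)*(a^2 + 5*a + 6) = a*(a - 4)*(a + 2)*(a + 3)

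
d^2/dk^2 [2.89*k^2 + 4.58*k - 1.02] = 5.78000000000000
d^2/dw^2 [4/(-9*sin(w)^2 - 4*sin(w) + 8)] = 8*(162*sin(w)^4 + 54*sin(w)^3 - 91*sin(w)^2 - 92*sin(w) - 88)/(9*sin(w)^2 + 4*sin(w) - 8)^3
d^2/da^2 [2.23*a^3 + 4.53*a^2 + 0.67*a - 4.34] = 13.38*a + 9.06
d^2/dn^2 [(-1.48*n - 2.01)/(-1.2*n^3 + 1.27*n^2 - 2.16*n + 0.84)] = (12.7872*n^5 + 21.19968*n^4 - 51.909976*n^3 + 68.613174*n^2 - 30.399696*n + 19.8378)/(1.728*n^9 - 5.4864*n^8 + 15.13764*n^7 - 25.428223*n^6 + 34.928712*n^5 - 34.904124*n^4 + 26.443584*n^3 - 14.445648*n^2 + 4.572288*n - 0.592704)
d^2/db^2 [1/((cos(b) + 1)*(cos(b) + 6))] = (-4*sin(b)^4 + 27*sin(b)^2 + 273*cos(b)/4 - 21*cos(3*b)/4 + 63)/((cos(b) + 1)^3*(cos(b) + 6)^3)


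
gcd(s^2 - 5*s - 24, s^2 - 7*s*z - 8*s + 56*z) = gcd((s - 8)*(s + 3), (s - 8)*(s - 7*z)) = s - 8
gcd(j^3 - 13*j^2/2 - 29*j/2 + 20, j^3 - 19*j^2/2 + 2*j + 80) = j^2 - 11*j/2 - 20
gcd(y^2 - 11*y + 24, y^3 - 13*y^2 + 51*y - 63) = y - 3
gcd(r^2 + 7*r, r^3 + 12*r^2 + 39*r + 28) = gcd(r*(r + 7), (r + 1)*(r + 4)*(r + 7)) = r + 7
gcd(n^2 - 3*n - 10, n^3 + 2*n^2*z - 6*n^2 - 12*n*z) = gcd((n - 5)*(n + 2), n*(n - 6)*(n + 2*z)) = 1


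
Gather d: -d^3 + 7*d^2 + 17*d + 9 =-d^3 + 7*d^2 + 17*d + 9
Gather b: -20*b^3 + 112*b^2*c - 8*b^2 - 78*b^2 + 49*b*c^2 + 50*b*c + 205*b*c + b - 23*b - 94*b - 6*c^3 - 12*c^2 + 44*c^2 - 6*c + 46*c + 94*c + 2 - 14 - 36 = -20*b^3 + b^2*(112*c - 86) + b*(49*c^2 + 255*c - 116) - 6*c^3 + 32*c^2 + 134*c - 48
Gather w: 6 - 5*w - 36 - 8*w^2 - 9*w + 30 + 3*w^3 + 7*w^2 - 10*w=3*w^3 - w^2 - 24*w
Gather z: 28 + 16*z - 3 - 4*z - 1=12*z + 24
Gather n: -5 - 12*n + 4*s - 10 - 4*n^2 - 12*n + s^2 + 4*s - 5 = -4*n^2 - 24*n + s^2 + 8*s - 20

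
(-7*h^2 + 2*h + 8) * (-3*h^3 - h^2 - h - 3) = 21*h^5 + h^4 - 19*h^3 + 11*h^2 - 14*h - 24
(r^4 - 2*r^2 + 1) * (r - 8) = r^5 - 8*r^4 - 2*r^3 + 16*r^2 + r - 8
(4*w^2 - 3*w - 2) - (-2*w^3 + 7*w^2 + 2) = 2*w^3 - 3*w^2 - 3*w - 4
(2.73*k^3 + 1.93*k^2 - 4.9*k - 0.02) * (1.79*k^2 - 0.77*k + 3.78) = 4.8867*k^5 + 1.3526*k^4 + 0.0622999999999991*k^3 + 11.0326*k^2 - 18.5066*k - 0.0756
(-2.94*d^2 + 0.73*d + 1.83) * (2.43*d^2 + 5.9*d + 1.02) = -7.1442*d^4 - 15.5721*d^3 + 5.7551*d^2 + 11.5416*d + 1.8666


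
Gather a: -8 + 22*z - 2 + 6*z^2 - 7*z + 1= 6*z^2 + 15*z - 9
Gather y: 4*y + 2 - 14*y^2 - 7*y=-14*y^2 - 3*y + 2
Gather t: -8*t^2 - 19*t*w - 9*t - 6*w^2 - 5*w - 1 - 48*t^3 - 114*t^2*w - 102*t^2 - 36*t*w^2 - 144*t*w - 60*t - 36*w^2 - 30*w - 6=-48*t^3 + t^2*(-114*w - 110) + t*(-36*w^2 - 163*w - 69) - 42*w^2 - 35*w - 7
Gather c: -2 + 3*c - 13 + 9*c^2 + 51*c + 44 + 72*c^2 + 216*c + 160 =81*c^2 + 270*c + 189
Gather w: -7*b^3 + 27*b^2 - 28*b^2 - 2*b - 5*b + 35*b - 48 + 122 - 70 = -7*b^3 - b^2 + 28*b + 4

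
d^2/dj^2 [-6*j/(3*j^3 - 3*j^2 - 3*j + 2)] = 36*(-3*j*(-3*j^2 + 2*j + 1)^2 + (3*j^2 + j*(3*j - 1) - 2*j - 1)*(3*j^3 - 3*j^2 - 3*j + 2))/(3*j^3 - 3*j^2 - 3*j + 2)^3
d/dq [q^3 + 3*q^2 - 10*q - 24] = 3*q^2 + 6*q - 10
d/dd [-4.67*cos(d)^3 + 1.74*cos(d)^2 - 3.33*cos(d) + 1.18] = (14.01*cos(d)^2 - 3.48*cos(d) + 3.33)*sin(d)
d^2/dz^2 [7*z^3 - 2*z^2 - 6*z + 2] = 42*z - 4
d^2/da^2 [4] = 0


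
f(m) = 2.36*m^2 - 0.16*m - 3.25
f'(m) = 4.72*m - 0.16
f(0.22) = -3.17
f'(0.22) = 0.88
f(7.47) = 127.24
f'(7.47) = 35.10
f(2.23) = 8.13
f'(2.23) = 10.37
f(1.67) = 3.06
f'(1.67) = 7.72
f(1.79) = 4.03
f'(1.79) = 8.29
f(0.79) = -1.90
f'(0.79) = 3.57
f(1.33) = 0.71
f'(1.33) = 6.12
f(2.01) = 5.96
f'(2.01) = 9.33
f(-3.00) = 18.47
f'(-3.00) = -14.32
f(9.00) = 186.47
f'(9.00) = 42.32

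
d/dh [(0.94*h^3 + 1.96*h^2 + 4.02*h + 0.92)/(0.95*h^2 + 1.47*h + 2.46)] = (0.893*h^4 + 2.7636*h^3 + 5.9994*h^2 + 7.8952*h + 8.5368)/(0.9025*h^4 + 2.793*h^3 + 6.8349*h^2 + 7.2324*h + 6.0516)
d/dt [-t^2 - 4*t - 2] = -2*t - 4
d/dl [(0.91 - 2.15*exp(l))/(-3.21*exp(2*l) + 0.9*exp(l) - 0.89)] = (-6.9015*exp(2*l) + 5.8422*exp(l) + 1.0945)*exp(l)/(10.3041*exp(4*l) - 5.778*exp(3*l) + 6.5238*exp(2*l) - 1.602*exp(l) + 0.7921)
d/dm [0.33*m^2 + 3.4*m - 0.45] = 0.66*m + 3.4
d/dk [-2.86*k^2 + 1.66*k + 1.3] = 1.66 - 5.72*k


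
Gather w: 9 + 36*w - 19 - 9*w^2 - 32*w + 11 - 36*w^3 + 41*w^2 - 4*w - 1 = -36*w^3 + 32*w^2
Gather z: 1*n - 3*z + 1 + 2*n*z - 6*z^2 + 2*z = n - 6*z^2 + z*(2*n - 1) + 1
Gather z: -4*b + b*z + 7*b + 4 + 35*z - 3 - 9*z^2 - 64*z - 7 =3*b - 9*z^2 + z*(b - 29) - 6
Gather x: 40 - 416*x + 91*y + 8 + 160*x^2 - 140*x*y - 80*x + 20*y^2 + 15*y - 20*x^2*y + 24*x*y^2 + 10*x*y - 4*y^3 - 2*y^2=x^2*(160 - 20*y) + x*(24*y^2 - 130*y - 496) - 4*y^3 + 18*y^2 + 106*y + 48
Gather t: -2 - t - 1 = -t - 3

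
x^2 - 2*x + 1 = (x - 1)^2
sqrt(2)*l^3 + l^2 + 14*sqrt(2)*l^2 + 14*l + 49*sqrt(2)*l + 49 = (l + 7)^2*(sqrt(2)*l + 1)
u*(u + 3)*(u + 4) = u^3 + 7*u^2 + 12*u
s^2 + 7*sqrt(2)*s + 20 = (s + 2*sqrt(2))*(s + 5*sqrt(2))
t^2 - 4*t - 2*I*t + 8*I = (t - 4)*(t - 2*I)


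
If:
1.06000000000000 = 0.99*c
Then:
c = 1.07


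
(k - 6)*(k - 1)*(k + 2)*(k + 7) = k^4 + 2*k^3 - 43*k^2 - 44*k + 84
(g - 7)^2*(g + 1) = g^3 - 13*g^2 + 35*g + 49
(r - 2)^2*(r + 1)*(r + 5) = r^4 + 2*r^3 - 15*r^2 + 4*r + 20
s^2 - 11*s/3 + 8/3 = (s - 8/3)*(s - 1)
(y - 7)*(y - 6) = y^2 - 13*y + 42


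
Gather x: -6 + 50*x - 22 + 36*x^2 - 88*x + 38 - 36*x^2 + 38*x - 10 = 0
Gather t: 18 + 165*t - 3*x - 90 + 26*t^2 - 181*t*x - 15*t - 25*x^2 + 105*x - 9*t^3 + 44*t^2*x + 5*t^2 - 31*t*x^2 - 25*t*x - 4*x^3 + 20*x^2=-9*t^3 + t^2*(44*x + 31) + t*(-31*x^2 - 206*x + 150) - 4*x^3 - 5*x^2 + 102*x - 72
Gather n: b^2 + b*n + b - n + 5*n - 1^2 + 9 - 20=b^2 + b + n*(b + 4) - 12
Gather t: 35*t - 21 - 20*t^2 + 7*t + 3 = -20*t^2 + 42*t - 18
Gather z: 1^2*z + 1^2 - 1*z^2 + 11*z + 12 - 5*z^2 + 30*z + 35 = -6*z^2 + 42*z + 48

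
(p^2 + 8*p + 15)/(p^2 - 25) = (p + 3)/(p - 5)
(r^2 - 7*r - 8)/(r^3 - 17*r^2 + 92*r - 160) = (r + 1)/(r^2 - 9*r + 20)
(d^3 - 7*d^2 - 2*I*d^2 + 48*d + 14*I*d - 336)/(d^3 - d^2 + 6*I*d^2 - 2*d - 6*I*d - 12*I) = (d^2 - d*(7 + 8*I) + 56*I)/(d^2 - d - 2)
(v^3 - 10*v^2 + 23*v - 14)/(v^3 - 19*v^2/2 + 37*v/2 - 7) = 2*(v - 1)/(2*v - 1)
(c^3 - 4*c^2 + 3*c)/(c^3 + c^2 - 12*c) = (c - 1)/(c + 4)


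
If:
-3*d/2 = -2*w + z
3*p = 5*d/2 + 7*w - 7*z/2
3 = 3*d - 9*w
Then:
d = -6*z/5 - 4/5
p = -31*z/10 - 31/15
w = -2*z/5 - 3/5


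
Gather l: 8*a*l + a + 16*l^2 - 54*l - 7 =a + 16*l^2 + l*(8*a - 54) - 7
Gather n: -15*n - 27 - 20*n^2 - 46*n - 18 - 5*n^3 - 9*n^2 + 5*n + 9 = -5*n^3 - 29*n^2 - 56*n - 36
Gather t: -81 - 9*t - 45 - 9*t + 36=-18*t - 90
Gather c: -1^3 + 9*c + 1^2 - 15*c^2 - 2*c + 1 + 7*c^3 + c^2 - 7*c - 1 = 7*c^3 - 14*c^2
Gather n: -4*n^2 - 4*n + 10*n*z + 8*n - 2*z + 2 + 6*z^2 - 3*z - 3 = -4*n^2 + n*(10*z + 4) + 6*z^2 - 5*z - 1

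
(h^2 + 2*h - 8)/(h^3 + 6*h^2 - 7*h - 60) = (h - 2)/(h^2 + 2*h - 15)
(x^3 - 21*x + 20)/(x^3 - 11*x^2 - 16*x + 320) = (x^2 - 5*x + 4)/(x^2 - 16*x + 64)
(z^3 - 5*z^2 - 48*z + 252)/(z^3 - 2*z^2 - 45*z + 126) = (z - 6)/(z - 3)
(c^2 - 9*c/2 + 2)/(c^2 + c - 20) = (c - 1/2)/(c + 5)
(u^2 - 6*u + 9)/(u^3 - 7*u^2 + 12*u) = (u - 3)/(u*(u - 4))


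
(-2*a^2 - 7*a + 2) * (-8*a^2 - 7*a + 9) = 16*a^4 + 70*a^3 + 15*a^2 - 77*a + 18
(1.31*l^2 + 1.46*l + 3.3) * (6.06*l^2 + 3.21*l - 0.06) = 7.9386*l^4 + 13.0527*l^3 + 24.606*l^2 + 10.5054*l - 0.198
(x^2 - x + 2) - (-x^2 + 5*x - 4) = 2*x^2 - 6*x + 6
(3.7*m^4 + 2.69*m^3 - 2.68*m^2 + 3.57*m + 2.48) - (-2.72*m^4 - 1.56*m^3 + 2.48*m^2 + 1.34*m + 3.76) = 6.42*m^4 + 4.25*m^3 - 5.16*m^2 + 2.23*m - 1.28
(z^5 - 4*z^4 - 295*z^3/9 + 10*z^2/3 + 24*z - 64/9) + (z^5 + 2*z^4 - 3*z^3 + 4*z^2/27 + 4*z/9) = 2*z^5 - 2*z^4 - 322*z^3/9 + 94*z^2/27 + 220*z/9 - 64/9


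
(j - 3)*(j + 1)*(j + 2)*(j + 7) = j^4 + 7*j^3 - 7*j^2 - 55*j - 42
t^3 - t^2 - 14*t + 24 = (t - 3)*(t - 2)*(t + 4)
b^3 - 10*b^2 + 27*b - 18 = (b - 6)*(b - 3)*(b - 1)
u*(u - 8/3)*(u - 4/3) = u^3 - 4*u^2 + 32*u/9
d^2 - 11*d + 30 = (d - 6)*(d - 5)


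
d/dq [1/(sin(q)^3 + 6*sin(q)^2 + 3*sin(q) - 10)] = 3*(-4*sin(q) + cos(q)^2 - 2)*cos(q)/(sin(q)^3 + 6*sin(q)^2 + 3*sin(q) - 10)^2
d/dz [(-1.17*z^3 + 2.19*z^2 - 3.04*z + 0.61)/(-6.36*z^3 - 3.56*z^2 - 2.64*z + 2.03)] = (-3.5527136788005e-15*z^5 + 18.0936*z^4 - 32.4912*z^3 - 12.0905*z^2 + 13.2346*z - 4.5608)/(40.4496*z^6 + 45.2832*z^5 + 46.2544*z^4 - 7.0248*z^3 - 7.484*z^2 - 10.7184*z + 4.1209)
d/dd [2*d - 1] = 2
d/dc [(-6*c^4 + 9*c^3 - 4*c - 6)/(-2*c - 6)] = 3*(6*c^4 + 18*c^3 - 27*c^2 + 2)/(2*(c^2 + 6*c + 9))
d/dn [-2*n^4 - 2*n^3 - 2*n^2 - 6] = 2*n*(-4*n^2 - 3*n - 2)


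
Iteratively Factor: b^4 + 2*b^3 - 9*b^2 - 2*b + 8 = (b + 4)*(b^3 - 2*b^2 - b + 2) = (b - 1)*(b + 4)*(b^2 - b - 2) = (b - 2)*(b - 1)*(b + 4)*(b + 1)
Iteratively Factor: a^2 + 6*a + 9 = (a + 3)*(a + 3)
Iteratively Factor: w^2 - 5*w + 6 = (w - 2)*(w - 3)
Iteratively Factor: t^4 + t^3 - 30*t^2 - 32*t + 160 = (t - 2)*(t^3 + 3*t^2 - 24*t - 80) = (t - 2)*(t + 4)*(t^2 - t - 20) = (t - 5)*(t - 2)*(t + 4)*(t + 4)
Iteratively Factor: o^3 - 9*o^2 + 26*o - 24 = (o - 4)*(o^2 - 5*o + 6) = (o - 4)*(o - 3)*(o - 2)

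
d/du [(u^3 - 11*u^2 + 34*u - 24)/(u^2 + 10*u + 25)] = (u^3 + 15*u^2 - 144*u + 218)/(u^3 + 15*u^2 + 75*u + 125)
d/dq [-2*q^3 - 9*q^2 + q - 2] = -6*q^2 - 18*q + 1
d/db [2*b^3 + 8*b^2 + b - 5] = 6*b^2 + 16*b + 1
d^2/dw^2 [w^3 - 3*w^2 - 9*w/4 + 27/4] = 6*w - 6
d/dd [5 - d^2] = -2*d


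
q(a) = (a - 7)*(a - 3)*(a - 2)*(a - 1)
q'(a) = (a - 7)*(a - 3)*(a - 2) + (a - 7)*(a - 3)*(a - 1) + (a - 7)*(a - 2)*(a - 1) + (a - 3)*(a - 2)*(a - 1)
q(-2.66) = 932.53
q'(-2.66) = -716.19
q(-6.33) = 7593.83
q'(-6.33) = -3331.21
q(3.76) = -11.96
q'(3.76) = -23.18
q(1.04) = -0.45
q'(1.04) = -10.44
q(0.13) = 32.08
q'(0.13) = -69.87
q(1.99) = -0.05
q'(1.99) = 5.02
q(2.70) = 1.54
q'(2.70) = -2.38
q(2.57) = 1.70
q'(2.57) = -0.27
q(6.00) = -60.00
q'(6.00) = 13.00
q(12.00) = 4950.00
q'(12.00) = 2485.00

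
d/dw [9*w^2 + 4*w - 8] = 18*w + 4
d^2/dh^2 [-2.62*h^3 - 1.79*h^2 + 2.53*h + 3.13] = -15.72*h - 3.58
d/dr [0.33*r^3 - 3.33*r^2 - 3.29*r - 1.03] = 0.99*r^2 - 6.66*r - 3.29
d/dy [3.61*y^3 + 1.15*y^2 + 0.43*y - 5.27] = 10.83*y^2 + 2.3*y + 0.43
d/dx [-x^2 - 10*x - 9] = -2*x - 10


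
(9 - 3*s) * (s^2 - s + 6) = -3*s^3 + 12*s^2 - 27*s + 54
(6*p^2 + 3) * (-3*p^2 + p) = -18*p^4 + 6*p^3 - 9*p^2 + 3*p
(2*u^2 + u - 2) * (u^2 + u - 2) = 2*u^4 + 3*u^3 - 5*u^2 - 4*u + 4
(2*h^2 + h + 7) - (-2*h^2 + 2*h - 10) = 4*h^2 - h + 17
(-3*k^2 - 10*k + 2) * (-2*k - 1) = 6*k^3 + 23*k^2 + 6*k - 2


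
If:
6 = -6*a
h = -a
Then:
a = -1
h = 1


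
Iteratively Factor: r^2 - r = (r - 1)*(r)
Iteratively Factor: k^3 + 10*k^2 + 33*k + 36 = (k + 3)*(k^2 + 7*k + 12) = (k + 3)*(k + 4)*(k + 3)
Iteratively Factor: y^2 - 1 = (y + 1)*(y - 1)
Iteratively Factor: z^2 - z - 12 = (z - 4)*(z + 3)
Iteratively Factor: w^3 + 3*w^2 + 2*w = (w)*(w^2 + 3*w + 2) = w*(w + 1)*(w + 2)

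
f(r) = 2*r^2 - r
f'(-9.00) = -37.00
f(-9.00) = 171.00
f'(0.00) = -1.00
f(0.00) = 0.00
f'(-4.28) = -18.12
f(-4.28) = 40.92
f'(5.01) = 19.04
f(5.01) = 45.19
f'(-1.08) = -5.32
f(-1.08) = 3.41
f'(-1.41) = -6.64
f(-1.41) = 5.39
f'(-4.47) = -18.88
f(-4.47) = 44.43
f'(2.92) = 10.68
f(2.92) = 14.13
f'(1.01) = 3.04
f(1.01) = 1.03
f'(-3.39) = -14.56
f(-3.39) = 26.37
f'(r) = 4*r - 1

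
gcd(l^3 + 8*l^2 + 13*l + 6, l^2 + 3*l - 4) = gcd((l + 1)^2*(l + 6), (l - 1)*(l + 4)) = 1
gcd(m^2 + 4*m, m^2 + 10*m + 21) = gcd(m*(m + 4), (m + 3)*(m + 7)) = 1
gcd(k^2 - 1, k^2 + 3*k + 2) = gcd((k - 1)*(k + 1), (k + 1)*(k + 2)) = k + 1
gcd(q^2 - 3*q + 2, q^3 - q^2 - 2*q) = q - 2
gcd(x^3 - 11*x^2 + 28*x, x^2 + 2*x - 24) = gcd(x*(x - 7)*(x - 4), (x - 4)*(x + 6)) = x - 4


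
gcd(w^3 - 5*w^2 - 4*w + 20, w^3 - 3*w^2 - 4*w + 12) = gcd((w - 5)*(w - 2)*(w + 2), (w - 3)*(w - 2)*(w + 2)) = w^2 - 4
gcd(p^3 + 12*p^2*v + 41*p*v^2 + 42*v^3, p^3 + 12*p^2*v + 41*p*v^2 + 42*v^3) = p^3 + 12*p^2*v + 41*p*v^2 + 42*v^3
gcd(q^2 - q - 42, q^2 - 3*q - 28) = q - 7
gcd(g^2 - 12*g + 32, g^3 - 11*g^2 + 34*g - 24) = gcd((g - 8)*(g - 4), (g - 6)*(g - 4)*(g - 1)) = g - 4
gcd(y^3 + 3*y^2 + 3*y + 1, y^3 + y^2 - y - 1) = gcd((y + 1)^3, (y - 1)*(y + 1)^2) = y^2 + 2*y + 1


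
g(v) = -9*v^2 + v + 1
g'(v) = 1 - 18*v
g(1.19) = -10.55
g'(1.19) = -20.42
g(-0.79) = -5.41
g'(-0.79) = 15.22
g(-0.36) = -0.53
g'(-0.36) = 7.48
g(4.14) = -149.12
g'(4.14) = -73.52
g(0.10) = 1.01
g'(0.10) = -0.80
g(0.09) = 1.02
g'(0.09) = -0.62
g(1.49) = -17.49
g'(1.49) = -25.82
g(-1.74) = -27.99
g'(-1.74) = 32.32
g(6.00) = -317.00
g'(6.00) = -107.00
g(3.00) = -77.00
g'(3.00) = -53.00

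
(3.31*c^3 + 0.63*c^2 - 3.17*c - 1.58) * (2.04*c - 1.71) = 6.7524*c^4 - 4.3749*c^3 - 7.5441*c^2 + 2.1975*c + 2.7018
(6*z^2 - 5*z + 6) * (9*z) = 54*z^3 - 45*z^2 + 54*z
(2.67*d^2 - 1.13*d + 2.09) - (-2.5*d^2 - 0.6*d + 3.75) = 5.17*d^2 - 0.53*d - 1.66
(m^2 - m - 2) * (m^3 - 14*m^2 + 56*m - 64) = m^5 - 15*m^4 + 68*m^3 - 92*m^2 - 48*m + 128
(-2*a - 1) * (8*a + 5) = -16*a^2 - 18*a - 5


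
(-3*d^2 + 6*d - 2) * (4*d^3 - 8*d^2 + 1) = -12*d^5 + 48*d^4 - 56*d^3 + 13*d^2 + 6*d - 2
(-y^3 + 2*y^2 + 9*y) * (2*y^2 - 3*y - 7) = -2*y^5 + 7*y^4 + 19*y^3 - 41*y^2 - 63*y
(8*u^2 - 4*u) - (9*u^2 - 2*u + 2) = -u^2 - 2*u - 2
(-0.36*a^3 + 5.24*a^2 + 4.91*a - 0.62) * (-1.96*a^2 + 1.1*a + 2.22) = 0.7056*a^5 - 10.6664*a^4 - 4.6588*a^3 + 18.249*a^2 + 10.2182*a - 1.3764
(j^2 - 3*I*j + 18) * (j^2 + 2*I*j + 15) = j^4 - I*j^3 + 39*j^2 - 9*I*j + 270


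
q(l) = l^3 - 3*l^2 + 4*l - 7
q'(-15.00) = 769.00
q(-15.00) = -4117.00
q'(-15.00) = 769.00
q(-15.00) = -4117.00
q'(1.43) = 1.55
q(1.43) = -4.49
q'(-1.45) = 19.01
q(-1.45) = -22.16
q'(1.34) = 1.35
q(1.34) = -4.62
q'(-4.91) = 105.78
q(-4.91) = -217.34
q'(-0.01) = 4.06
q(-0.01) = -7.04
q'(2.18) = 5.18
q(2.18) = -2.18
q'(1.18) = 1.10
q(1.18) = -4.81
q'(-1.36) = 17.71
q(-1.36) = -20.50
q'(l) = 3*l^2 - 6*l + 4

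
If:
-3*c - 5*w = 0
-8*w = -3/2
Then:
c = -5/16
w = 3/16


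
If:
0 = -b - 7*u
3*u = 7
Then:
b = -49/3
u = 7/3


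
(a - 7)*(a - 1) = a^2 - 8*a + 7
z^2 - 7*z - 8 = (z - 8)*(z + 1)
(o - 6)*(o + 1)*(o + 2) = o^3 - 3*o^2 - 16*o - 12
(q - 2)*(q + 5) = q^2 + 3*q - 10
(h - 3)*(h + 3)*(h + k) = h^3 + h^2*k - 9*h - 9*k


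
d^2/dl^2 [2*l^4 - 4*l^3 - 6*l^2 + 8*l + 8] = 24*l^2 - 24*l - 12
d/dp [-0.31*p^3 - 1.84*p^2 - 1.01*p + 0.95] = -0.93*p^2 - 3.68*p - 1.01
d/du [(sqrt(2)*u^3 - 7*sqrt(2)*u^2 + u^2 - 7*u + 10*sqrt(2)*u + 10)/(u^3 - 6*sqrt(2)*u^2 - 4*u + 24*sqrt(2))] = (-13*u^2 + 7*sqrt(2)*u^2 - 38*u - 42*sqrt(2) + 130)/(u^4 - 12*sqrt(2)*u^3 + 4*u^3 - 48*sqrt(2)*u^2 + 76*u^2 - 48*sqrt(2)*u + 288*u + 288)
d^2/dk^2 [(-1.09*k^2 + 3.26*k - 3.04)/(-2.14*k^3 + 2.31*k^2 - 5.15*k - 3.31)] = (9.98352800000001*k^6 - 89.5769759999999*k^5 + 191.679372*k^4 - 285.539742*k^3 + 625.461606*k^2 - 495.751092*k + 342.772566)/(9.800344*k^9 - 31.736628*k^8 + 105.012582*k^7 - 119.602023*k^6 + 154.541271*k^5 + 88.063608*k^4 - 29.335453*k^3 + 187.442652*k^2 + 169.271745*k + 36.264691)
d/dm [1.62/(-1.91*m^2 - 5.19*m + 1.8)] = (6.1884*m + 8.4078)/(1.91*m^2 + 5.19*m - 1.8)^2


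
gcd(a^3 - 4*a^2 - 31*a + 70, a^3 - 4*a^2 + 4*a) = a - 2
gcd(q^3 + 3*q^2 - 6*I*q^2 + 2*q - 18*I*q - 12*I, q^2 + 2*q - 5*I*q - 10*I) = q + 2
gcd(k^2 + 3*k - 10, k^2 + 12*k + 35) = k + 5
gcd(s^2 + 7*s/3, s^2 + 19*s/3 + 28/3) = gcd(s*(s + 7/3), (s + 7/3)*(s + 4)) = s + 7/3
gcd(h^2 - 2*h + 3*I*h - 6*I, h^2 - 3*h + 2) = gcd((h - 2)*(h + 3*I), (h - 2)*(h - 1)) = h - 2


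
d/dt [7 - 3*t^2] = -6*t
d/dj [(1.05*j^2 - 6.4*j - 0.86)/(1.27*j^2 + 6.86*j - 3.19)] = (15.331*j^2 - 4.51459999999999*j + 26.3156)/(1.6129*j^4 + 17.4244*j^3 + 38.957*j^2 - 43.7668*j + 10.1761)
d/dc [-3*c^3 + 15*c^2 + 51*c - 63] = -9*c^2 + 30*c + 51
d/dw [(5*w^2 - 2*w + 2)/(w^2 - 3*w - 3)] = (-13*w^2 - 34*w + 12)/(w^4 - 6*w^3 + 3*w^2 + 18*w + 9)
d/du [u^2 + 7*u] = 2*u + 7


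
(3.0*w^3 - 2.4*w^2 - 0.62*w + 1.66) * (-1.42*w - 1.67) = -4.26*w^4 - 1.602*w^3 + 4.8884*w^2 - 1.3218*w - 2.7722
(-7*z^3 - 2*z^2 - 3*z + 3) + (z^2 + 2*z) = -7*z^3 - z^2 - z + 3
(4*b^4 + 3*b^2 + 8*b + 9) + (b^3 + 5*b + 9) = 4*b^4 + b^3 + 3*b^2 + 13*b + 18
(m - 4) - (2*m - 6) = 2 - m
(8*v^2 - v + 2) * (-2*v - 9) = -16*v^3 - 70*v^2 + 5*v - 18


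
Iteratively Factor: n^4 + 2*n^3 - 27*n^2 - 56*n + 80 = (n + 4)*(n^3 - 2*n^2 - 19*n + 20) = (n - 5)*(n + 4)*(n^2 + 3*n - 4) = (n - 5)*(n - 1)*(n + 4)*(n + 4)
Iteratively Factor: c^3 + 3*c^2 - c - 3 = (c - 1)*(c^2 + 4*c + 3) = (c - 1)*(c + 3)*(c + 1)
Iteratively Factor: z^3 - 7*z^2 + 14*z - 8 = (z - 1)*(z^2 - 6*z + 8) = (z - 4)*(z - 1)*(z - 2)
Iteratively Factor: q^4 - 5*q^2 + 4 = (q + 2)*(q^3 - 2*q^2 - q + 2) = (q - 2)*(q + 2)*(q^2 - 1) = (q - 2)*(q - 1)*(q + 2)*(q + 1)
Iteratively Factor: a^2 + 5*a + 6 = (a + 2)*(a + 3)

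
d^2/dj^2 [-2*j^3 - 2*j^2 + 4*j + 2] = -12*j - 4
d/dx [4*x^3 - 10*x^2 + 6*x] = 12*x^2 - 20*x + 6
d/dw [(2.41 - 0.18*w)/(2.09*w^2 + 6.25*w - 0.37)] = (0.3762*w^2 - 10.0738*w - 14.9959)/(4.3681*w^4 + 26.125*w^3 + 37.5159*w^2 - 4.625*w + 0.1369)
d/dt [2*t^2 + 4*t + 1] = 4*t + 4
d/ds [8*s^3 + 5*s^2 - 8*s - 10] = 24*s^2 + 10*s - 8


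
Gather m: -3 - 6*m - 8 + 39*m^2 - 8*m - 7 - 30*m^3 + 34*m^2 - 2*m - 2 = -30*m^3 + 73*m^2 - 16*m - 20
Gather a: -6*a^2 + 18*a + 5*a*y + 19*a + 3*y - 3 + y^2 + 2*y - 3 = -6*a^2 + a*(5*y + 37) + y^2 + 5*y - 6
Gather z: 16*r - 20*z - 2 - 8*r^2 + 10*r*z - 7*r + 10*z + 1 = -8*r^2 + 9*r + z*(10*r - 10) - 1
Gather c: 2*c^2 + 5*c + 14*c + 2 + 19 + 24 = 2*c^2 + 19*c + 45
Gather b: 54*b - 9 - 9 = 54*b - 18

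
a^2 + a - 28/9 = (a - 4/3)*(a + 7/3)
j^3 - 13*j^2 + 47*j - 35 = (j - 7)*(j - 5)*(j - 1)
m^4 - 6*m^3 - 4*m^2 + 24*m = m*(m - 6)*(m - 2)*(m + 2)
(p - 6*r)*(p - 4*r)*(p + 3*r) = p^3 - 7*p^2*r - 6*p*r^2 + 72*r^3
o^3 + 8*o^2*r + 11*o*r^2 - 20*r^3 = (o - r)*(o + 4*r)*(o + 5*r)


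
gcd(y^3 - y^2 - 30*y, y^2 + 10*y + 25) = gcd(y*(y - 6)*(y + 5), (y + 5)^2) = y + 5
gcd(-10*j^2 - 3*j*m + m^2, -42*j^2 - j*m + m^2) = 1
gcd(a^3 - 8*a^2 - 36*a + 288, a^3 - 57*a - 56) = a - 8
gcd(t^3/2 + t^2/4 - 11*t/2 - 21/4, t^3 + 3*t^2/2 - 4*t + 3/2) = t + 3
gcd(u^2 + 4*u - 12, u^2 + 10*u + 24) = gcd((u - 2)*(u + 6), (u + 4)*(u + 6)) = u + 6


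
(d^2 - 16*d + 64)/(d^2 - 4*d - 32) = (d - 8)/(d + 4)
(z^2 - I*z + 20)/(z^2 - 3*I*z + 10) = (z + 4*I)/(z + 2*I)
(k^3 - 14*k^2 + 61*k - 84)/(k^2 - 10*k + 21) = k - 4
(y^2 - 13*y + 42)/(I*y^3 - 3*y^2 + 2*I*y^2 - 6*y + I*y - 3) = I*(-y^2 + 13*y - 42)/(y^3 + y^2*(2 + 3*I) + y*(1 + 6*I) + 3*I)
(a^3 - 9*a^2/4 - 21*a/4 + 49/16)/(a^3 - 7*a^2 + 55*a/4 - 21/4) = (a + 7/4)/(a - 3)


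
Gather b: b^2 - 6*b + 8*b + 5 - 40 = b^2 + 2*b - 35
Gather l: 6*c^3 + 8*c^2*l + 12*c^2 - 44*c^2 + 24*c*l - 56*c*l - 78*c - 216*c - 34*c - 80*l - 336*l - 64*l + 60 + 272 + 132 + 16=6*c^3 - 32*c^2 - 328*c + l*(8*c^2 - 32*c - 480) + 480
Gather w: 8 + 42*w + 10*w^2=10*w^2 + 42*w + 8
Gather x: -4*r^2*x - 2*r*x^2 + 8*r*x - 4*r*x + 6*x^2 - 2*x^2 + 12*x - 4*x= x^2*(4 - 2*r) + x*(-4*r^2 + 4*r + 8)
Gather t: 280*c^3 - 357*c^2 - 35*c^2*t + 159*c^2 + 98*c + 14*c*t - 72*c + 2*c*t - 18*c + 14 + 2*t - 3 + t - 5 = 280*c^3 - 198*c^2 + 8*c + t*(-35*c^2 + 16*c + 3) + 6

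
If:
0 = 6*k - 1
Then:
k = 1/6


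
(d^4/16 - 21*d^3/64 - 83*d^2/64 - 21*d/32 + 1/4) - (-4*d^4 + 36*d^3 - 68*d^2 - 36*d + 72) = 65*d^4/16 - 2325*d^3/64 + 4269*d^2/64 + 1131*d/32 - 287/4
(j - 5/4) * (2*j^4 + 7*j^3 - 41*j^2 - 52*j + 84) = 2*j^5 + 9*j^4/2 - 199*j^3/4 - 3*j^2/4 + 149*j - 105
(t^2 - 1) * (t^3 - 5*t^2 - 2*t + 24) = t^5 - 5*t^4 - 3*t^3 + 29*t^2 + 2*t - 24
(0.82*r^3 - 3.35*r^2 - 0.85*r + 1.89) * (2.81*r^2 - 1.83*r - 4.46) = 2.3042*r^5 - 10.9141*r^4 + 0.0848000000000004*r^3 + 21.8074*r^2 + 0.3323*r - 8.4294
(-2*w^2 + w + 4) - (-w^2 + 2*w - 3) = -w^2 - w + 7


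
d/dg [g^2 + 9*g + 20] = 2*g + 9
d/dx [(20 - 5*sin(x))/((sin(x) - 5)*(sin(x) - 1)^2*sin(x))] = 5*(3*sin(x)^3 - 27*sin(x)^2 + 68*sin(x) - 20)*cos(x)/((sin(x) - 5)^2*(sin(x) - 1)^3*sin(x)^2)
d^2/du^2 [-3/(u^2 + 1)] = 6*(1 - 3*u^2)/(u^2 + 1)^3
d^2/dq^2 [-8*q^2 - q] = -16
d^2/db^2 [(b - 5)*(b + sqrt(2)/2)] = 2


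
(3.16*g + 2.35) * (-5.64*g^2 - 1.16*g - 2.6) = -17.8224*g^3 - 16.9196*g^2 - 10.942*g - 6.11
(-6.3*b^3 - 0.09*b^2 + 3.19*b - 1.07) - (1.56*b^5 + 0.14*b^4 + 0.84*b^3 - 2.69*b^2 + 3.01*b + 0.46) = -1.56*b^5 - 0.14*b^4 - 7.14*b^3 + 2.6*b^2 + 0.18*b - 1.53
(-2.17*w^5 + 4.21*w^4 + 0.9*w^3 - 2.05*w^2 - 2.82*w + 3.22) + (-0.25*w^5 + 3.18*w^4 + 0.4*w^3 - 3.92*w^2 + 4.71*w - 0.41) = -2.42*w^5 + 7.39*w^4 + 1.3*w^3 - 5.97*w^2 + 1.89*w + 2.81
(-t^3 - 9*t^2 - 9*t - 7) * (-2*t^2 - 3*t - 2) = 2*t^5 + 21*t^4 + 47*t^3 + 59*t^2 + 39*t + 14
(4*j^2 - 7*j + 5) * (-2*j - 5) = -8*j^3 - 6*j^2 + 25*j - 25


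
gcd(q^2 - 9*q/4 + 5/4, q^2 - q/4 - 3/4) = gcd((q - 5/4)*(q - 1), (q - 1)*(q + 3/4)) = q - 1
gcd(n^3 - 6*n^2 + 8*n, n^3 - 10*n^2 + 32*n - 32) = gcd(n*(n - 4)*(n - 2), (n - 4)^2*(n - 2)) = n^2 - 6*n + 8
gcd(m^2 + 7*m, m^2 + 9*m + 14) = m + 7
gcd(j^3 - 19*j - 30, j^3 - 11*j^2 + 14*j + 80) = j^2 - 3*j - 10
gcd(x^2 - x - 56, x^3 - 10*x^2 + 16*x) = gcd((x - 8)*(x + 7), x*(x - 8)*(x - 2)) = x - 8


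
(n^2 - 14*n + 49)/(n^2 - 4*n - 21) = (n - 7)/(n + 3)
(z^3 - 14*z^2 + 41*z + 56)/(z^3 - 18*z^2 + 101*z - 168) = (z + 1)/(z - 3)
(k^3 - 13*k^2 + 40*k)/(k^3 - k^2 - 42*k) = (-k^2 + 13*k - 40)/(-k^2 + k + 42)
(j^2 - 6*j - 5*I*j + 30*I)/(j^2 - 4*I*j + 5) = (j - 6)/(j + I)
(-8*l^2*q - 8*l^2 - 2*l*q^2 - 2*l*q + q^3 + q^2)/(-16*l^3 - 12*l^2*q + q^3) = (q + 1)/(2*l + q)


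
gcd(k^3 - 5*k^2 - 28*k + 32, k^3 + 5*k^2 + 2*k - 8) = k^2 + 3*k - 4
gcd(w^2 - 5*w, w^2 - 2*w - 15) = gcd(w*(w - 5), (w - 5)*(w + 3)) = w - 5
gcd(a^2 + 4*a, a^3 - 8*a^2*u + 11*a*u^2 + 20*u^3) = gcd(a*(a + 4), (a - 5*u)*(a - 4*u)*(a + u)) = 1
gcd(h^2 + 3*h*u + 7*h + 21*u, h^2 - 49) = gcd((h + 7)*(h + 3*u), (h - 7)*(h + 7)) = h + 7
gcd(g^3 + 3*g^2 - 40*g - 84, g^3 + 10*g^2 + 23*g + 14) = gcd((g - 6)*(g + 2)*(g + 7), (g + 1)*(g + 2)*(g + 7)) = g^2 + 9*g + 14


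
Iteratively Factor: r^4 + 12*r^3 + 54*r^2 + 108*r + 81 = (r + 3)*(r^3 + 9*r^2 + 27*r + 27) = (r + 3)^2*(r^2 + 6*r + 9) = (r + 3)^3*(r + 3)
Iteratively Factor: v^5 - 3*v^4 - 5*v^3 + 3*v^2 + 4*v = (v + 1)*(v^4 - 4*v^3 - v^2 + 4*v) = (v + 1)^2*(v^3 - 5*v^2 + 4*v) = (v - 1)*(v + 1)^2*(v^2 - 4*v) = (v - 4)*(v - 1)*(v + 1)^2*(v)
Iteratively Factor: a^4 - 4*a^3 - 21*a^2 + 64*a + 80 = (a + 1)*(a^3 - 5*a^2 - 16*a + 80) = (a - 5)*(a + 1)*(a^2 - 16) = (a - 5)*(a + 1)*(a + 4)*(a - 4)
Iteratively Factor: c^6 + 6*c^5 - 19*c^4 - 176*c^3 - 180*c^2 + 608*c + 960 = (c + 2)*(c^5 + 4*c^4 - 27*c^3 - 122*c^2 + 64*c + 480) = (c + 2)*(c + 3)*(c^4 + c^3 - 30*c^2 - 32*c + 160) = (c - 5)*(c + 2)*(c + 3)*(c^3 + 6*c^2 - 32) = (c - 5)*(c - 2)*(c + 2)*(c + 3)*(c^2 + 8*c + 16) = (c - 5)*(c - 2)*(c + 2)*(c + 3)*(c + 4)*(c + 4)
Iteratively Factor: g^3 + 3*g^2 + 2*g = (g)*(g^2 + 3*g + 2) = g*(g + 1)*(g + 2)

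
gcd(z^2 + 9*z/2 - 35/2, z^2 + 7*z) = z + 7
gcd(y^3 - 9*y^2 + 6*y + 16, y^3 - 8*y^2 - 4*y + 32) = y^2 - 10*y + 16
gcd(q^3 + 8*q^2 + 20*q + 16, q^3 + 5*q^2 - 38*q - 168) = q + 4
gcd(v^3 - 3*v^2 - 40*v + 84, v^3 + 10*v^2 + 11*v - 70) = v - 2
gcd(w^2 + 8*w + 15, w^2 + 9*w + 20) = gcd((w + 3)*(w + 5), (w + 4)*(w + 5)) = w + 5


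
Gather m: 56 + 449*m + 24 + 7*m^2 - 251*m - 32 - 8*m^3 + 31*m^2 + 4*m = -8*m^3 + 38*m^2 + 202*m + 48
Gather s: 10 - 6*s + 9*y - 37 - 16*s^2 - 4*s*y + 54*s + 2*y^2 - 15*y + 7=-16*s^2 + s*(48 - 4*y) + 2*y^2 - 6*y - 20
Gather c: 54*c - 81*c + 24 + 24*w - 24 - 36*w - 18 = -27*c - 12*w - 18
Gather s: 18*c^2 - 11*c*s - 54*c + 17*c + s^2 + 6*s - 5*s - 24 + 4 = 18*c^2 - 37*c + s^2 + s*(1 - 11*c) - 20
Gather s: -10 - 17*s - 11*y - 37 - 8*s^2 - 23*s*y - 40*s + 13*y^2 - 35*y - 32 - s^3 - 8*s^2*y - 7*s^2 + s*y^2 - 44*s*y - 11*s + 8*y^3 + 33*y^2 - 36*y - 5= -s^3 + s^2*(-8*y - 15) + s*(y^2 - 67*y - 68) + 8*y^3 + 46*y^2 - 82*y - 84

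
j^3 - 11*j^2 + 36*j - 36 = (j - 6)*(j - 3)*(j - 2)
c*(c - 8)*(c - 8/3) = c^3 - 32*c^2/3 + 64*c/3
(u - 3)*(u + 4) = u^2 + u - 12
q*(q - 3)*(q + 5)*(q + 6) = q^4 + 8*q^3 - 3*q^2 - 90*q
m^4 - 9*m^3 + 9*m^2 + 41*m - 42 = (m - 7)*(m - 3)*(m - 1)*(m + 2)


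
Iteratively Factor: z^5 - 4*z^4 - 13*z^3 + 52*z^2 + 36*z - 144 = (z - 2)*(z^4 - 2*z^3 - 17*z^2 + 18*z + 72) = (z - 4)*(z - 2)*(z^3 + 2*z^2 - 9*z - 18) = (z - 4)*(z - 2)*(z + 3)*(z^2 - z - 6) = (z - 4)*(z - 3)*(z - 2)*(z + 3)*(z + 2)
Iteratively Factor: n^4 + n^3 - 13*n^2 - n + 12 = (n - 1)*(n^3 + 2*n^2 - 11*n - 12) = (n - 1)*(n + 1)*(n^2 + n - 12) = (n - 1)*(n + 1)*(n + 4)*(n - 3)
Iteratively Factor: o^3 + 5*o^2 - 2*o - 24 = (o - 2)*(o^2 + 7*o + 12) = (o - 2)*(o + 4)*(o + 3)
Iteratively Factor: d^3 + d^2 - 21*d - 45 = (d + 3)*(d^2 - 2*d - 15) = (d - 5)*(d + 3)*(d + 3)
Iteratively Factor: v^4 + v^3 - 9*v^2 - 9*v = (v)*(v^3 + v^2 - 9*v - 9) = v*(v - 3)*(v^2 + 4*v + 3) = v*(v - 3)*(v + 3)*(v + 1)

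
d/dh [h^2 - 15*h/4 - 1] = 2*h - 15/4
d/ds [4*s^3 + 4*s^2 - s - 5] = 12*s^2 + 8*s - 1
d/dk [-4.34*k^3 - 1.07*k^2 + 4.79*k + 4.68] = -13.02*k^2 - 2.14*k + 4.79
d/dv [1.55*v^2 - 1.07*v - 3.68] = 3.1*v - 1.07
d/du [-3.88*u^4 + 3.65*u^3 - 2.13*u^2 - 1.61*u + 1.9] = -15.52*u^3 + 10.95*u^2 - 4.26*u - 1.61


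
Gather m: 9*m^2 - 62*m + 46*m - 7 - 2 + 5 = 9*m^2 - 16*m - 4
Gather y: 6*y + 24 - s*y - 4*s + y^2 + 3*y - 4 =-4*s + y^2 + y*(9 - s) + 20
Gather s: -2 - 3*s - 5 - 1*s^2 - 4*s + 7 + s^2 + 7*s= 0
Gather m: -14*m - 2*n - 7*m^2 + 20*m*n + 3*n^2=-7*m^2 + m*(20*n - 14) + 3*n^2 - 2*n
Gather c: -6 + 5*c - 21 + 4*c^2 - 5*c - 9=4*c^2 - 36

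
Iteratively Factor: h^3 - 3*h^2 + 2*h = (h - 1)*(h^2 - 2*h) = (h - 2)*(h - 1)*(h)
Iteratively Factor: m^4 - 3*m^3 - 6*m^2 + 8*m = (m)*(m^3 - 3*m^2 - 6*m + 8) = m*(m + 2)*(m^2 - 5*m + 4) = m*(m - 1)*(m + 2)*(m - 4)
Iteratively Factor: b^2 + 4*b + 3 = (b + 3)*(b + 1)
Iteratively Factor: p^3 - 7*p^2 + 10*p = (p - 5)*(p^2 - 2*p) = p*(p - 5)*(p - 2)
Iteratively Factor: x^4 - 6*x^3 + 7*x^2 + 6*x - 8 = (x - 2)*(x^3 - 4*x^2 - x + 4) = (x - 2)*(x + 1)*(x^2 - 5*x + 4) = (x - 2)*(x - 1)*(x + 1)*(x - 4)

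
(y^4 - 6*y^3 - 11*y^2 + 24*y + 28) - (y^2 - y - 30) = y^4 - 6*y^3 - 12*y^2 + 25*y + 58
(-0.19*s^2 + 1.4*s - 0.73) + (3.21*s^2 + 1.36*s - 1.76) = 3.02*s^2 + 2.76*s - 2.49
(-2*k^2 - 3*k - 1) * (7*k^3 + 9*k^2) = -14*k^5 - 39*k^4 - 34*k^3 - 9*k^2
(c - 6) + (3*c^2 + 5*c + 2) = 3*c^2 + 6*c - 4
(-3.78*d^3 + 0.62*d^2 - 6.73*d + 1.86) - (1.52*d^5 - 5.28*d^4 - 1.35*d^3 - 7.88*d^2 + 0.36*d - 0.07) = -1.52*d^5 + 5.28*d^4 - 2.43*d^3 + 8.5*d^2 - 7.09*d + 1.93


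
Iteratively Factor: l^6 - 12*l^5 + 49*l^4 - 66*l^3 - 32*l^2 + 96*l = (l)*(l^5 - 12*l^4 + 49*l^3 - 66*l^2 - 32*l + 96) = l*(l - 3)*(l^4 - 9*l^3 + 22*l^2 - 32) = l*(l - 3)*(l - 2)*(l^3 - 7*l^2 + 8*l + 16) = l*(l - 4)*(l - 3)*(l - 2)*(l^2 - 3*l - 4) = l*(l - 4)^2*(l - 3)*(l - 2)*(l + 1)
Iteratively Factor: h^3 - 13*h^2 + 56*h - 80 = (h - 4)*(h^2 - 9*h + 20) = (h - 5)*(h - 4)*(h - 4)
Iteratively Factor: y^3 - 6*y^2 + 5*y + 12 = (y + 1)*(y^2 - 7*y + 12) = (y - 3)*(y + 1)*(y - 4)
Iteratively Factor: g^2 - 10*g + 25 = (g - 5)*(g - 5)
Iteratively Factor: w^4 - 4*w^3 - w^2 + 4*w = (w - 4)*(w^3 - w) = w*(w - 4)*(w^2 - 1) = w*(w - 4)*(w + 1)*(w - 1)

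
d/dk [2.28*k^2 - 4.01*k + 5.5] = 4.56*k - 4.01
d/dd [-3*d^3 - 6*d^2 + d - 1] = -9*d^2 - 12*d + 1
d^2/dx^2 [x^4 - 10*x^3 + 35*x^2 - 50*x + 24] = 12*x^2 - 60*x + 70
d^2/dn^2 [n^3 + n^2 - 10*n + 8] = 6*n + 2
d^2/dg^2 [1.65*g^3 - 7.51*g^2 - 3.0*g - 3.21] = 9.9*g - 15.02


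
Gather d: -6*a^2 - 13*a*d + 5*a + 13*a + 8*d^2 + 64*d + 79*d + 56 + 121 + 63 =-6*a^2 + 18*a + 8*d^2 + d*(143 - 13*a) + 240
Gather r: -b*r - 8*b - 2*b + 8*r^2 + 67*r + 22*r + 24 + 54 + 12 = -10*b + 8*r^2 + r*(89 - b) + 90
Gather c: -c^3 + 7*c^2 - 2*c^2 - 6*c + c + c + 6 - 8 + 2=-c^3 + 5*c^2 - 4*c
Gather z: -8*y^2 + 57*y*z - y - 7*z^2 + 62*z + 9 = -8*y^2 - y - 7*z^2 + z*(57*y + 62) + 9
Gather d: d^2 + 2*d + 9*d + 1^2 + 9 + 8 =d^2 + 11*d + 18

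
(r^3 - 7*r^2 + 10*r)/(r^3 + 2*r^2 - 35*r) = (r - 2)/(r + 7)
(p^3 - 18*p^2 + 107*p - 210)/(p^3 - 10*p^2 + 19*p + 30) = (p - 7)/(p + 1)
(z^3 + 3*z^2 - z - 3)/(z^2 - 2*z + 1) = (z^2 + 4*z + 3)/(z - 1)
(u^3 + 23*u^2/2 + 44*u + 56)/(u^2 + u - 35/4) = 2*(u^2 + 8*u + 16)/(2*u - 5)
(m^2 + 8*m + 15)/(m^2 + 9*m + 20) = (m + 3)/(m + 4)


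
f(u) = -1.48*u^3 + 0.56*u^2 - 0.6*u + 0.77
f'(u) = -4.44*u^2 + 1.12*u - 0.6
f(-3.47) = 71.43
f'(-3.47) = -57.95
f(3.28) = -47.40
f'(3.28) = -44.69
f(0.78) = -0.06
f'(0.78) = -2.43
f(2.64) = -24.14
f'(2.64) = -28.59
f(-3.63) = 81.12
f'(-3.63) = -63.17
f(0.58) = 0.32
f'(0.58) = -1.44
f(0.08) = 0.72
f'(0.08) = -0.54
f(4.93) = -165.92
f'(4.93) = -102.99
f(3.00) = -35.95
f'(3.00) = -37.20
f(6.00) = -302.35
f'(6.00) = -153.72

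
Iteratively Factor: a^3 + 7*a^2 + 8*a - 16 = (a - 1)*(a^2 + 8*a + 16) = (a - 1)*(a + 4)*(a + 4)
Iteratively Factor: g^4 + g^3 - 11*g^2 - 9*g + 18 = (g + 3)*(g^3 - 2*g^2 - 5*g + 6) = (g + 2)*(g + 3)*(g^2 - 4*g + 3) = (g - 1)*(g + 2)*(g + 3)*(g - 3)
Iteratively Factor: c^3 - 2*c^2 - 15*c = (c + 3)*(c^2 - 5*c) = (c - 5)*(c + 3)*(c)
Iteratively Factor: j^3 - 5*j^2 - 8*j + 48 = (j + 3)*(j^2 - 8*j + 16) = (j - 4)*(j + 3)*(j - 4)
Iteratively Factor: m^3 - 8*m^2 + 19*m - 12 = (m - 1)*(m^2 - 7*m + 12) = (m - 3)*(m - 1)*(m - 4)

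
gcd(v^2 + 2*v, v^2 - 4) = v + 2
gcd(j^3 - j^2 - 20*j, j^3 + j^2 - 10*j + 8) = j + 4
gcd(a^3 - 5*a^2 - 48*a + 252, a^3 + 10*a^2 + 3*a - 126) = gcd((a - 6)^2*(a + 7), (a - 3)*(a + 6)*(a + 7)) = a + 7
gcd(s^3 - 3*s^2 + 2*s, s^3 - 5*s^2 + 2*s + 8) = s - 2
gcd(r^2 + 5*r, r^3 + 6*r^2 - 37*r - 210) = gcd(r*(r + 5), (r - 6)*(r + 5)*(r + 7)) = r + 5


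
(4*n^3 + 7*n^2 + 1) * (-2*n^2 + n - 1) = -8*n^5 - 10*n^4 + 3*n^3 - 9*n^2 + n - 1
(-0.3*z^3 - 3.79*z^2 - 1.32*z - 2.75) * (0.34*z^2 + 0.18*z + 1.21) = -0.102*z^5 - 1.3426*z^4 - 1.494*z^3 - 5.7585*z^2 - 2.0922*z - 3.3275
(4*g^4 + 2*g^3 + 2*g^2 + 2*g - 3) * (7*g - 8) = 28*g^5 - 18*g^4 - 2*g^3 - 2*g^2 - 37*g + 24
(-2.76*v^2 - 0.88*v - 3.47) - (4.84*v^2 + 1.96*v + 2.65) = -7.6*v^2 - 2.84*v - 6.12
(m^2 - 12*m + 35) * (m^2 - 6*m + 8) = m^4 - 18*m^3 + 115*m^2 - 306*m + 280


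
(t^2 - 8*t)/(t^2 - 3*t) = (t - 8)/(t - 3)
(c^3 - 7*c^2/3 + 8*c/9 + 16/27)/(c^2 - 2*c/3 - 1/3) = (9*c^2 - 24*c + 16)/(9*(c - 1))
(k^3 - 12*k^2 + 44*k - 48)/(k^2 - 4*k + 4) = (k^2 - 10*k + 24)/(k - 2)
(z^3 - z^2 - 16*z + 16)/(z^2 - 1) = (z^2 - 16)/(z + 1)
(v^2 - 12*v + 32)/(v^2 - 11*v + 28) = (v - 8)/(v - 7)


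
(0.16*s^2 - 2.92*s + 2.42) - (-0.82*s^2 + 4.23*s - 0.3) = 0.98*s^2 - 7.15*s + 2.72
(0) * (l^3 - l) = 0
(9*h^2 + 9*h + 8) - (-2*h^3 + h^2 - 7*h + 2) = 2*h^3 + 8*h^2 + 16*h + 6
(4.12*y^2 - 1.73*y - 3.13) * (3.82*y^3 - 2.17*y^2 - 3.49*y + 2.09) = 15.7384*y^5 - 15.549*y^4 - 22.5813*y^3 + 21.4406*y^2 + 7.308*y - 6.5417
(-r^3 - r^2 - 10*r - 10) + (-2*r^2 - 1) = -r^3 - 3*r^2 - 10*r - 11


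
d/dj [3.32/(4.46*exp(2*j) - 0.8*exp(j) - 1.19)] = (2.656 - 29.6144*exp(j))*exp(j)/(-4.46*exp(2*j) + 0.8*exp(j) + 1.19)^2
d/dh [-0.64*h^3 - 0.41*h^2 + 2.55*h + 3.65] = -1.92*h^2 - 0.82*h + 2.55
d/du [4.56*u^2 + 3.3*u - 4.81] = 9.12*u + 3.3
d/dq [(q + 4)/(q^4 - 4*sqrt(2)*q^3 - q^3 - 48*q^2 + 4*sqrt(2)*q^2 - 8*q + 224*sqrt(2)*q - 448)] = (q^4 - 4*sqrt(2)*q^3 - q^3 - 48*q^2 + 4*sqrt(2)*q^2 - 8*q + 224*sqrt(2)*q + (q + 4)*(-4*q^3 + 3*q^2 + 12*sqrt(2)*q^2 - 8*sqrt(2)*q + 96*q - 224*sqrt(2) + 8) - 448)/(-q^4 + q^3 + 4*sqrt(2)*q^3 - 4*sqrt(2)*q^2 + 48*q^2 - 224*sqrt(2)*q + 8*q + 448)^2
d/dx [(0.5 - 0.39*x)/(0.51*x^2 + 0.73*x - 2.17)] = (0.1989*x^2 - 0.51*x + 0.4813)/(0.2601*x^4 + 0.7446*x^3 - 1.6805*x^2 - 3.1682*x + 4.7089)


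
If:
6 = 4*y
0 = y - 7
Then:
No Solution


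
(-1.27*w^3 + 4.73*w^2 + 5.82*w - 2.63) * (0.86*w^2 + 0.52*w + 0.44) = -1.0922*w^5 + 3.4074*w^4 + 6.906*w^3 + 2.8458*w^2 + 1.1932*w - 1.1572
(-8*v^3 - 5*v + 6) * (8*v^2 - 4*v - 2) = -64*v^5 + 32*v^4 - 24*v^3 + 68*v^2 - 14*v - 12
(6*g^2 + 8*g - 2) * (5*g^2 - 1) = 30*g^4 + 40*g^3 - 16*g^2 - 8*g + 2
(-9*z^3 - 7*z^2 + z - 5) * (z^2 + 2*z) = -9*z^5 - 25*z^4 - 13*z^3 - 3*z^2 - 10*z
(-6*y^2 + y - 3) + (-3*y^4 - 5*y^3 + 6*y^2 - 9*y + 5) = -3*y^4 - 5*y^3 - 8*y + 2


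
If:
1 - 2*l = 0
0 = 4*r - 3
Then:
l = 1/2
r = 3/4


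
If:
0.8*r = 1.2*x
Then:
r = 1.5*x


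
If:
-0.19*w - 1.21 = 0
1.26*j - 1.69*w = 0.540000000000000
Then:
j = -8.11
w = -6.37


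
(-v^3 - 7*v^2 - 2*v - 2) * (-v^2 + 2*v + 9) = v^5 + 5*v^4 - 21*v^3 - 65*v^2 - 22*v - 18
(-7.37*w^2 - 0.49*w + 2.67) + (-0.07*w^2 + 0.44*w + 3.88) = -7.44*w^2 - 0.05*w + 6.55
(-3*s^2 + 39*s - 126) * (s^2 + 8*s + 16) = -3*s^4 + 15*s^3 + 138*s^2 - 384*s - 2016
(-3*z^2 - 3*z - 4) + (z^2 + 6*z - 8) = -2*z^2 + 3*z - 12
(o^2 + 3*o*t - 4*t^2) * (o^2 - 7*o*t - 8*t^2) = o^4 - 4*o^3*t - 33*o^2*t^2 + 4*o*t^3 + 32*t^4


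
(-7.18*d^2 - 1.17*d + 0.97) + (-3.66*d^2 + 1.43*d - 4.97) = -10.84*d^2 + 0.26*d - 4.0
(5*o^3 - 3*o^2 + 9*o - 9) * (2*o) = 10*o^4 - 6*o^3 + 18*o^2 - 18*o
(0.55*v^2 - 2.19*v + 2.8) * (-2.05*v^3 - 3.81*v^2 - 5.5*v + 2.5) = -1.1275*v^5 + 2.394*v^4 - 0.421100000000001*v^3 + 2.752*v^2 - 20.875*v + 7.0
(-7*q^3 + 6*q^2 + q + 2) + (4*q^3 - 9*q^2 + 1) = -3*q^3 - 3*q^2 + q + 3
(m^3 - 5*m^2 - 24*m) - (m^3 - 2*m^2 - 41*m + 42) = -3*m^2 + 17*m - 42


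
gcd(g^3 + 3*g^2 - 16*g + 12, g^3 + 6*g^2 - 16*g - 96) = g + 6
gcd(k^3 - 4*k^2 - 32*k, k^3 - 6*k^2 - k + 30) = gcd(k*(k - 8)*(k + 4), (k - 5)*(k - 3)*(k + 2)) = 1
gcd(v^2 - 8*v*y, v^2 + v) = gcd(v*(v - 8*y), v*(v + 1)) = v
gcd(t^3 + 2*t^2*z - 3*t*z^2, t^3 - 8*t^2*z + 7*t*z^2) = -t^2 + t*z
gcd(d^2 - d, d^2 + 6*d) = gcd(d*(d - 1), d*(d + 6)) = d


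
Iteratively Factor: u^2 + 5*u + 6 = (u + 2)*(u + 3)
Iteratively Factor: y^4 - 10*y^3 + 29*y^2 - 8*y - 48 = (y - 3)*(y^3 - 7*y^2 + 8*y + 16) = (y - 4)*(y - 3)*(y^2 - 3*y - 4) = (y - 4)*(y - 3)*(y + 1)*(y - 4)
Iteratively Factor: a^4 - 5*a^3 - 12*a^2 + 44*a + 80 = (a + 2)*(a^3 - 7*a^2 + 2*a + 40) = (a - 5)*(a + 2)*(a^2 - 2*a - 8) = (a - 5)*(a + 2)^2*(a - 4)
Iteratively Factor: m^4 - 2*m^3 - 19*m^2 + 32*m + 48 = (m - 4)*(m^3 + 2*m^2 - 11*m - 12) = (m - 4)*(m - 3)*(m^2 + 5*m + 4) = (m - 4)*(m - 3)*(m + 4)*(m + 1)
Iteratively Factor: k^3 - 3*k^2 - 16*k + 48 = (k + 4)*(k^2 - 7*k + 12) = (k - 4)*(k + 4)*(k - 3)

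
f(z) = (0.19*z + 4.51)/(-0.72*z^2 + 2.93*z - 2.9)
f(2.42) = -191.09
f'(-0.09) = -1.43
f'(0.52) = -4.19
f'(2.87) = 33.78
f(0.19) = -1.92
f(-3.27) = -0.19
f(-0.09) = -1.42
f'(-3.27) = -0.08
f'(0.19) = -2.23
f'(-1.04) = -0.45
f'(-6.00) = -0.02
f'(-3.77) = -0.06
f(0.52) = -2.93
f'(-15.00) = -0.00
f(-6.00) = -0.07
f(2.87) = -11.99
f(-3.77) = -0.16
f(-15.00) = -0.01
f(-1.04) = -0.64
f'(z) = (0.19*z + 4.51)*(1.44*z - 2.93)/(-0.72*z^2 + 2.93*z - 2.9)^2 + 0.19/(-0.72*z^2 + 2.93*z - 2.9)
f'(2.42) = 4068.95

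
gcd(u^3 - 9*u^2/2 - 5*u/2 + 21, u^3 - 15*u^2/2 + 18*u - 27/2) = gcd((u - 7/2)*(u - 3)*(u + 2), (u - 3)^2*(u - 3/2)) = u - 3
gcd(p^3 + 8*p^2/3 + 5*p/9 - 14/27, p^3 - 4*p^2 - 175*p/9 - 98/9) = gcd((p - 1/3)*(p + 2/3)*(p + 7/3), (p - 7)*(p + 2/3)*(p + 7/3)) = p^2 + 3*p + 14/9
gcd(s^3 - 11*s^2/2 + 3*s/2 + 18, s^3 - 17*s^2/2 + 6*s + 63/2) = s^2 - 3*s/2 - 9/2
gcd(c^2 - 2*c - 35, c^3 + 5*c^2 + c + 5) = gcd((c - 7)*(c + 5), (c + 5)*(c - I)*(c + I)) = c + 5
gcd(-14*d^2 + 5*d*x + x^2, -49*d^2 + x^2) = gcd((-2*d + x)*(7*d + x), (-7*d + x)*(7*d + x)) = 7*d + x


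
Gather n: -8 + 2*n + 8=2*n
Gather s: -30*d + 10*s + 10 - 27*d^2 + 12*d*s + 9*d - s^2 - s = -27*d^2 - 21*d - s^2 + s*(12*d + 9) + 10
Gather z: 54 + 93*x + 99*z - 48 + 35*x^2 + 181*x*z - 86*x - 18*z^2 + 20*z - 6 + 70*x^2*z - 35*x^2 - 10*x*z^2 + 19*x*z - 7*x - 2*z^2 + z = z^2*(-10*x - 20) + z*(70*x^2 + 200*x + 120)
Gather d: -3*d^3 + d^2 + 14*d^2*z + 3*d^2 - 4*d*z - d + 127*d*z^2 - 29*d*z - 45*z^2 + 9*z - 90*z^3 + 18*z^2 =-3*d^3 + d^2*(14*z + 4) + d*(127*z^2 - 33*z - 1) - 90*z^3 - 27*z^2 + 9*z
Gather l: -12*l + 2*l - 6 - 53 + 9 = -10*l - 50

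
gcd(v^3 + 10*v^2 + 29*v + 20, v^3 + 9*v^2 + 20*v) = v^2 + 9*v + 20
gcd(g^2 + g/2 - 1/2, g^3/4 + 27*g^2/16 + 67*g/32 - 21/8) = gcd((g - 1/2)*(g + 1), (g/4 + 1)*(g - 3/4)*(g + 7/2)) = 1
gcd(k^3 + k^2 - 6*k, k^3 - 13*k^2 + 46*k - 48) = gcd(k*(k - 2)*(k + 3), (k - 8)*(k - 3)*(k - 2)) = k - 2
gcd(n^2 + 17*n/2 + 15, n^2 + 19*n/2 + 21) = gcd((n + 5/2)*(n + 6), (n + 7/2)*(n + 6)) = n + 6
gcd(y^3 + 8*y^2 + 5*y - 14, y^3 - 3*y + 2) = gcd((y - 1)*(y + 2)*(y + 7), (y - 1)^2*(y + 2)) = y^2 + y - 2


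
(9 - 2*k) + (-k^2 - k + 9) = -k^2 - 3*k + 18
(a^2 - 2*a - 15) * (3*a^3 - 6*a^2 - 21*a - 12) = 3*a^5 - 12*a^4 - 54*a^3 + 120*a^2 + 339*a + 180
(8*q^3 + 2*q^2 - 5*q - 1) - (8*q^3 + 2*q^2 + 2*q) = -7*q - 1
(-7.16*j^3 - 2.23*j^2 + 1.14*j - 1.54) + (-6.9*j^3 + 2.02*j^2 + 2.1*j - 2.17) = -14.06*j^3 - 0.21*j^2 + 3.24*j - 3.71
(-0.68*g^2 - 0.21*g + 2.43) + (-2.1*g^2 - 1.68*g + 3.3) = -2.78*g^2 - 1.89*g + 5.73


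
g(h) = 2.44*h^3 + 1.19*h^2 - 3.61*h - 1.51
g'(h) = 7.32*h^2 + 2.38*h - 3.61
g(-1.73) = -4.34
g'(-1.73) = 14.18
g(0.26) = -2.33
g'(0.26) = -2.50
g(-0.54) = 0.40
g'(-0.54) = -2.76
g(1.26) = 0.71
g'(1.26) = 11.01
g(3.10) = 71.42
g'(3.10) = 74.11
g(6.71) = 765.00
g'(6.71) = 341.94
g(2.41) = 30.86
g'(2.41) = 44.64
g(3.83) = 139.20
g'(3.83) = 112.88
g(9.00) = 1841.15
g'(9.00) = 610.73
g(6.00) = 546.71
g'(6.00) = 274.19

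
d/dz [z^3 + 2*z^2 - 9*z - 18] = 3*z^2 + 4*z - 9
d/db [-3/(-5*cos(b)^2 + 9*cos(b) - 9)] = 3*(10*cos(b) - 9)*sin(b)/(5*cos(b)^2 - 9*cos(b) + 9)^2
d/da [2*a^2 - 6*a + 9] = 4*a - 6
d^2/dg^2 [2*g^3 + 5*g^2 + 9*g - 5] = 12*g + 10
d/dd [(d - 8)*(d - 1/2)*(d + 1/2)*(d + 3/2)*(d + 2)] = 5*d^4 - 18*d^3 - 303*d^2/4 - 183*d/4 + 25/4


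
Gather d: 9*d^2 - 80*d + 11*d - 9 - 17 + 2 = 9*d^2 - 69*d - 24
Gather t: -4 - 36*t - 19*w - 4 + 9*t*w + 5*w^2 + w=t*(9*w - 36) + 5*w^2 - 18*w - 8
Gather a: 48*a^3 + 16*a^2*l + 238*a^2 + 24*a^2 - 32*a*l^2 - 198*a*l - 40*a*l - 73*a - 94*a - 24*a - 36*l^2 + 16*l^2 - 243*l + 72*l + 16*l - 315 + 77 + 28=48*a^3 + a^2*(16*l + 262) + a*(-32*l^2 - 238*l - 191) - 20*l^2 - 155*l - 210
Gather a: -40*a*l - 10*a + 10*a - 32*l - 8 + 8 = -40*a*l - 32*l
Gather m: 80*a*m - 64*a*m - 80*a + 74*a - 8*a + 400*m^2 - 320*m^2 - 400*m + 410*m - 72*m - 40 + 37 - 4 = -14*a + 80*m^2 + m*(16*a - 62) - 7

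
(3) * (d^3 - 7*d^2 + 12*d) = 3*d^3 - 21*d^2 + 36*d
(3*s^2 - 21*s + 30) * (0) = 0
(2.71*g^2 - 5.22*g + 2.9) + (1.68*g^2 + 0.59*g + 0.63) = 4.39*g^2 - 4.63*g + 3.53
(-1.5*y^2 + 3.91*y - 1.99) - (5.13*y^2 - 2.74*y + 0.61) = -6.63*y^2 + 6.65*y - 2.6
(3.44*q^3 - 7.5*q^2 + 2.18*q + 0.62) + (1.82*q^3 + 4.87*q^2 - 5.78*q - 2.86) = 5.26*q^3 - 2.63*q^2 - 3.6*q - 2.24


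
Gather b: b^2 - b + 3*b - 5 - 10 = b^2 + 2*b - 15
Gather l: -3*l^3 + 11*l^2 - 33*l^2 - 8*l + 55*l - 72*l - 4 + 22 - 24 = -3*l^3 - 22*l^2 - 25*l - 6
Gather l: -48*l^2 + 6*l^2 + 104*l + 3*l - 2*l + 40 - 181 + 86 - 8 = -42*l^2 + 105*l - 63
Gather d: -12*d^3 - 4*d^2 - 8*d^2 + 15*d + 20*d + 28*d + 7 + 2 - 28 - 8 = -12*d^3 - 12*d^2 + 63*d - 27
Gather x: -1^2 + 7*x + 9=7*x + 8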